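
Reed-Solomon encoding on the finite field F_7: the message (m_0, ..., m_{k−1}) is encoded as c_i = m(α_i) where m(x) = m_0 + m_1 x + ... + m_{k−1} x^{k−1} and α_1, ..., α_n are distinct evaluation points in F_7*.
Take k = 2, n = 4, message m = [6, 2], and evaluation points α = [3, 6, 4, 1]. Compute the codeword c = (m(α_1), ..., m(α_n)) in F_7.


c = [5, 4, 0, 1]

Message polynomial: m(x) = 6 + 2·x (mod 7).
For each evaluation point α_i, compute m(α_i) mod 7:
  α_1 = 3: Horner steps 2 → 5, so m(3) = 5.
  α_2 = 6: Horner steps 2 → 4, so m(6) = 4.
  α_3 = 4: Horner steps 2 → 0, so m(4) = 0.
  α_4 = 1: Horner steps 2 → 1, so m(1) = 1.
Codeword c = [5, 4, 0, 1] ∈ F_7^4.


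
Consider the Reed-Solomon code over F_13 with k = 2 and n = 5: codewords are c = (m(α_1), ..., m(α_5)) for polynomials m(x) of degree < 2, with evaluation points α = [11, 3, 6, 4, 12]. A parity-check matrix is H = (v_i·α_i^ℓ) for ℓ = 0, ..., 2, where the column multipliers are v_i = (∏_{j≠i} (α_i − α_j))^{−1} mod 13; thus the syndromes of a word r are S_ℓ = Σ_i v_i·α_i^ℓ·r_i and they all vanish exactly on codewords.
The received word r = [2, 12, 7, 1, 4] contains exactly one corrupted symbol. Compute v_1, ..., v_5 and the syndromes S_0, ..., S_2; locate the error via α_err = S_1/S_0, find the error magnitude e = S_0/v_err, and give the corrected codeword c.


S = (12, 7, 3), error at position 3, error magnitude e = 2, c = [2, 12, 5, 1, 4].

Step 1: column multipliers v_i = (∏_{j≠i}(α_i − α_j))^{−1} mod 13.
  i = 1 (α = 11): (11−3)(11−6)(11−4)(11−12) = 8·5·7·(−1) = −280 ≡ 6, so v_1 = 6^{−1} = 11 (mod 13).
  i = 2 (α = 3): (3−11)(3−6)(3−4)(3−12) = (−8)·(−3)·(−1)·(−9) = 216 ≡ 8, so v_2 = 8^{−1} = 5 (mod 13).
  i = 3 (α = 6): (6−11)(6−3)(6−4)(6−12) = (−5)·3·2·(−6) = 180 ≡ 11, so v_3 = 11^{−1} = 6 (mod 13).
  i = 4 (α = 4): (4−11)(4−3)(4−6)(4−12) = (−7)·1·(−2)·(−8) = −112 ≡ 5, so v_4 = 5^{−1} = 8 (mod 13).
  i = 5 (α = 12): (12−11)(12−3)(12−6)(12−4) = 1·9·6·8 = 432 ≡ 3, so v_5 = 3^{−1} = 9 (mod 13).
  v = [11, 5, 6, 8, 9].
Step 2: syndromes of r = [2, 12, 7, 1, 4] (all sums mod 13).
  S_0 = Σ v_i r_i = 11·2 + 5·12 + 6·7 + 8·1 + 9·4 = 168 ≡ 12.
  S_1 = Σ v_i α_i r_i = 11·11·2 + 5·3·12 + 6·6·7 + 8·4·1 + 9·12·4 = 1138 ≡ 7.
  α_i^2 mod 13 = [4, 9, 10, 3, 1].
  S_2 = Σ v_i α_i^2 r_i = 11·4·2 + 5·9·12 + 6·10·7 + 8·3·1 + 9·1·4 = 1108 ≡ 3.
  S = (12, 7, 3) ≠ 0, so r is not a codeword (an error is present).
Step 3: locate the error. For a single error e at position i, S_ℓ = v_i·e·α_i^ℓ, so α_err = S_1/S_0.
  S_0^{−1} = 12^{−1} = 12 (mod 13), so α_err = 7·12 = 84 ≡ 6 = α_3. Error position i = 3.
  Consistency check: S_2/S_1 = 3·2 = 6 ≡ 6 = α_err ✓ (single-error assumption holds).
Step 4: error magnitude e = S_0/v_3 = S_0·∏_{j≠3}(α_3 − α_j) = 12·11 = 132 ≡ 2 (mod 13).
Step 5: correct position 3: c_3 = r_3 − e = 7 − 2 ≡ 5 (mod 13). Hence c = [2, 12, 5, 1, 4].
  Check: interpolating c through the α_i gives m(x) = 6 + 2·x (degree < 2) with m(α_i) = c_i for every i, so c is indeed a codeword.


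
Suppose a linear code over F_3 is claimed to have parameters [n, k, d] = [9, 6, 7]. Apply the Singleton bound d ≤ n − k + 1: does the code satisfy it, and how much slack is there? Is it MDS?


Singleton RHS = n − k + 1 = 4, slack = -3, bound violated (no such code; not MDS).

Singleton bound: d ≤ n − k + 1.
Here n = 9, k = 6, so n − k + 1 = 4.
Given d = 7, check d ≤ 4: NO.
Slack = (n − k + 1) − d = -3.
The slack is negative: d = 7 exceeds n − k + 1 = 4 by 3, so the Singleton bound is violated and no linear [9, 6, 7]_3 code can exist. In particular it is not MDS (MDS requires d = n − k + 1 exactly).
Description: the claimed parameters are [9, 6, 7]_3; such a code would be impossible (violates the Singleton bound).


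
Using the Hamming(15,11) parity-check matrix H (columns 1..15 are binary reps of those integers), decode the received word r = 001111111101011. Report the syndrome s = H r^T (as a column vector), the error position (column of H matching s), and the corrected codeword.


s = (0, 1, 0, 1)^T, error position = 5, corrected codeword c = 001101111101011

Compute s = H r^T mod 2 one row at a time:
  s_1 = 1 + 1 + 1 + 0 + 1 + 0 + 1 + 1 = 6 ≡ 0 (mod 2).
  s_2 = 1 + 1 + 1 + 1 + 1 + 0 + 1 + 1 = 7 ≡ 1 (mod 2).
  s_3 = 0 + 1 + 1 + 1 + 1 + 0 + 1 + 1 = 6 ≡ 0 (mod 2).
  s_4 = 0 + 1 + 1 + 1 + 1 + 0 + 0 + 1 = 5 ≡ 1 (mod 2).
s = (0, 1, 0, 1)^T — this equals column 5 of H (binary 0101), so error is at position 5.
Correct: flip bit 5 of r = 001111111101011 to get c = 001101111101011.


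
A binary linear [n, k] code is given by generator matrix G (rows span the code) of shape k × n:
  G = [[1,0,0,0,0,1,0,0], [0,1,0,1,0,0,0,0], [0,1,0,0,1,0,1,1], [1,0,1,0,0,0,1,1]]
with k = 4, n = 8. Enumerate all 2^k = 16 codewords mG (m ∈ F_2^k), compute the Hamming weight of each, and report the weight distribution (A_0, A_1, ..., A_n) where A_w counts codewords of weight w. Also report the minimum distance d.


Weight distribution: A_0 = 1, A_2 = 2, A_4 = 9, A_6 = 4. Minimum distance d = 2.

Enumerate all 2^4 = 16 messages m ∈ F_2^4.
For each, compute codeword c = mG in F_2^8, then tally its weight.
  m = 0000 → c = 00000000, weight = 0.
  m = 1000 → c = 10000100, weight = 2.
  m = 0100 → c = 01010000, weight = 2.
  m = 1100 → c = 11010100, weight = 4.
  m = 0010 → c = 01001011, weight = 4.
  m = 1010 → c = 11001111, weight = 6.
  m = 0110 → c = 00011011, weight = 4.
  m = 1110 → c = 10011111, weight = 6.
  m = 0001 → c = 10100011, weight = 4.
  m = 1001 → c = 00100111, weight = 4.
  m = 0101 → c = 11110011, weight = 6.
  m = 1101 → c = 01110111, weight = 6.
  m = 0011 → c = 11101000, weight = 4.
  m = 1011 → c = 01101100, weight = 4.
  m = 0111 → c = 10111000, weight = 4.
  m = 1111 → c = 00111100, weight = 4.
Tally weights:
  weight 0: 1 codewords.
  weight 2: 2 codewords.
  weight 4: 9 codewords.
  weight 6: 4 codewords.
Minimum distance d = smallest w > 0 with A_w > 0 = 2.
Sanity: Σ A_w = 16 = 2^4 = 16 ✓.


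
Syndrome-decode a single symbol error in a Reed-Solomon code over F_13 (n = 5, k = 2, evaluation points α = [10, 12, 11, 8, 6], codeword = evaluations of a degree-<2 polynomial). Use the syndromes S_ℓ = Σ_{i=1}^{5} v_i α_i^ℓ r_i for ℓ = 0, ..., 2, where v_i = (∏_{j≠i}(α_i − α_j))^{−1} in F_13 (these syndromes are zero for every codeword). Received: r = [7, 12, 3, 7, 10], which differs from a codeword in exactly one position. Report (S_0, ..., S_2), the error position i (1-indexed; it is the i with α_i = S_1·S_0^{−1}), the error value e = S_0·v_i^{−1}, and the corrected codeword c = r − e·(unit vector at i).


S = (11, 10, 2), error at position 4, error magnitude e = 5, c = [7, 12, 3, 2, 10].

Step 1: column multipliers v_i = (∏_{j≠i}(α_i − α_j))^{−1} mod 13.
  i = 1 (α = 10): (10−12)(10−11)(10−8)(10−6) = (−2)·(−1)·2·4 = 16 ≡ 3, so v_1 = 3^{−1} = 9 (mod 13).
  i = 2 (α = 12): (12−10)(12−11)(12−8)(12−6) = 2·1·4·6 = 48 ≡ 9, so v_2 = 9^{−1} = 3 (mod 13).
  i = 3 (α = 11): (11−10)(11−12)(11−8)(11−6) = 1·(−1)·3·5 = −15 ≡ 11, so v_3 = 11^{−1} = 6 (mod 13).
  i = 4 (α = 8): (8−10)(8−12)(8−11)(8−6) = (−2)·(−4)·(−3)·2 = −48 ≡ 4, so v_4 = 4^{−1} = 10 (mod 13).
  i = 5 (α = 6): (6−10)(6−12)(6−11)(6−8) = (−4)·(−6)·(−5)·(−2) = 240 ≡ 6, so v_5 = 6^{−1} = 11 (mod 13).
  v = [9, 3, 6, 10, 11].
Step 2: syndromes of r = [7, 12, 3, 7, 10] (all sums mod 13).
  S_0 = Σ v_i r_i = 9·7 + 3·12 + 6·3 + 10·7 + 11·10 = 297 ≡ 11.
  S_1 = Σ v_i α_i r_i = 9·10·7 + 3·12·12 + 6·11·3 + 10·8·7 + 11·6·10 = 2480 ≡ 10.
  α_i^2 mod 13 = [9, 1, 4, 12, 10].
  S_2 = Σ v_i α_i^2 r_i = 9·9·7 + 3·1·12 + 6·4·3 + 10·12·7 + 11·10·10 = 2615 ≡ 2.
  S = (11, 10, 2) ≠ 0, so r is not a codeword (an error is present).
Step 3: locate the error. For a single error e at position i, S_ℓ = v_i·e·α_i^ℓ, so α_err = S_1/S_0.
  S_0^{−1} = 11^{−1} = 6 (mod 13), so α_err = 10·6 = 60 ≡ 8 = α_4. Error position i = 4.
  Consistency check: S_2/S_1 = 2·4 = 8 ≡ 8 = α_err ✓ (single-error assumption holds).
Step 4: error magnitude e = S_0/v_4 = S_0·∏_{j≠4}(α_4 − α_j) = 11·4 = 44 ≡ 5 (mod 13).
Step 5: correct position 4: c_4 = r_4 − e = 7 − 5 ≡ 2 (mod 13). Hence c = [7, 12, 3, 2, 10].
  Check: interpolating c through the α_i gives m(x) = 8 + 9·x (degree < 2) with m(α_i) = c_i for every i, so c is indeed a codeword.


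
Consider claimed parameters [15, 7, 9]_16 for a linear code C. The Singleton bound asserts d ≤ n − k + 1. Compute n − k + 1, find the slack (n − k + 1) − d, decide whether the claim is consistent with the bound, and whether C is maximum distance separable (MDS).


Singleton RHS = n − k + 1 = 9, slack = 0, bound satisfied, MDS.

Singleton bound: d ≤ n − k + 1.
Here n = 15, k = 7, so n − k + 1 = 9.
Given d = 9, check d ≤ 9: YES.
Slack = (n − k + 1) − d = 0.
The code is MDS (slack = 0).
Description: the claimed parameters are [15, 7, 9]_16; such a code would be MDS (meets Singleton bound).


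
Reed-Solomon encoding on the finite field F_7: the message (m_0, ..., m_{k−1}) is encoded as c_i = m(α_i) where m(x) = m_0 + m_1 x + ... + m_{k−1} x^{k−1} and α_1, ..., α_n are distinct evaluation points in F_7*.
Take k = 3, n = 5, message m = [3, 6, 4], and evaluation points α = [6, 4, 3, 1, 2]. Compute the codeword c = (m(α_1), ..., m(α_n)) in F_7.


c = [1, 0, 1, 6, 3]

Message polynomial: m(x) = 3 + 6·x + 4·x^2 (mod 7).
For each evaluation point α_i, compute m(α_i) mod 7:
  α_1 = 6: Horner steps 4 → 2 → 1, so m(6) = 1.
  α_2 = 4: Horner steps 4 → 1 → 0, so m(4) = 0.
  α_3 = 3: Horner steps 4 → 4 → 1, so m(3) = 1.
  α_4 = 1: Horner steps 4 → 3 → 6, so m(1) = 6.
  α_5 = 2: Horner steps 4 → 0 → 3, so m(2) = 3.
Codeword c = [1, 0, 1, 6, 3] ∈ F_7^5.


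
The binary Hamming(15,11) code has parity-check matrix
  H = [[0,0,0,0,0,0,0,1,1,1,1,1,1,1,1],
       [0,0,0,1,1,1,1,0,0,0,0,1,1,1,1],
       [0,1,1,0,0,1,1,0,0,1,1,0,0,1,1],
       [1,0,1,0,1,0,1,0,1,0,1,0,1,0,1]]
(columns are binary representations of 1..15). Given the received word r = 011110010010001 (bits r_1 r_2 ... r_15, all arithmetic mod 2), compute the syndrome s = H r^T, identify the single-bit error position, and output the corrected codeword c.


s = (1, 1, 0, 0)^T, error position = 12, corrected codeword c = 011110010011001

Compute s = H r^T mod 2 one row at a time:
  s_1 = 1 + 0 + 0 + 1 + 0 + 0 + 0 + 1 = 3 ≡ 1 (mod 2).
  s_2 = 1 + 1 + 0 + 0 + 0 + 0 + 0 + 1 = 3 ≡ 1 (mod 2).
  s_3 = 1 + 1 + 0 + 0 + 0 + 1 + 0 + 1 = 4 ≡ 0 (mod 2).
  s_4 = 0 + 1 + 1 + 0 + 0 + 1 + 0 + 1 = 4 ≡ 0 (mod 2).
s = (1, 1, 0, 0)^T — this equals column 12 of H (binary 1100), so error is at position 12.
Correct: flip bit 12 of r = 011110010010001 to get c = 011110010011001.


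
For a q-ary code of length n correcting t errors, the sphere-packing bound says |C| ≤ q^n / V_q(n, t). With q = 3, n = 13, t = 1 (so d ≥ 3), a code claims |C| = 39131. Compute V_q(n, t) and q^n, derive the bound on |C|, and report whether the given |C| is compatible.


V_q(n, t) = 27, q^n = 1594323, Hamming bound = 59049, |C| = 39131 ≤ bound (satisfied).

Step 1: Compute V_q(n, t) = Σ_{j=0}^1 C(n, j) (q−1)^j.
  j = 0: C(13,0)·(2)^0 = 1·1 = 1.
  j = 1: C(13,1)·(2)^1 = 13·2 = 26.
  V_q(n, t) = 1 + 26 = 27.
Step 2: q^n = 3^13 = 1594323.
Step 3: Hamming bound ⌊q^n / V_q(n,t)⌋ = ⌊1594323/27⌋ = 59049.
Step 4: Compare |C| = 39131 to 59049: satisfied.
The claimed |C| lies below the Hamming bound.


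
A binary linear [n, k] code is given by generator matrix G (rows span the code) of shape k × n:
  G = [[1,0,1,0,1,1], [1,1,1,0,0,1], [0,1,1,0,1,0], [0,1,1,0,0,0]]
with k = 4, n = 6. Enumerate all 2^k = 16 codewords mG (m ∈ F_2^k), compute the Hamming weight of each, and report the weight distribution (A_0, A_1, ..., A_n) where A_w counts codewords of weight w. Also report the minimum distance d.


Weight distribution: A_0 = 1, A_1 = 3, A_2 = 4, A_3 = 4, A_4 = 3, A_5 = 1. Minimum distance d = 1.

Enumerate all 2^4 = 16 messages m ∈ F_2^4.
For each, compute codeword c = mG in F_2^6, then tally its weight.
  m = 0000 → c = 000000, weight = 0.
  m = 1000 → c = 101011, weight = 4.
  m = 0100 → c = 111001, weight = 4.
  m = 1100 → c = 010010, weight = 2.
  m = 0010 → c = 011010, weight = 3.
  m = 1010 → c = 110001, weight = 3.
  m = 0110 → c = 100011, weight = 3.
  m = 1110 → c = 001000, weight = 1.
  m = 0001 → c = 011000, weight = 2.
  m = 1001 → c = 110011, weight = 4.
  m = 0101 → c = 100001, weight = 2.
  m = 1101 → c = 001010, weight = 2.
  m = 0011 → c = 000010, weight = 1.
  m = 1011 → c = 101001, weight = 3.
  m = 0111 → c = 111011, weight = 5.
  m = 1111 → c = 010000, weight = 1.
Tally weights:
  weight 0: 1 codewords.
  weight 1: 3 codewords.
  weight 2: 4 codewords.
  weight 3: 4 codewords.
  weight 4: 3 codewords.
  weight 5: 1 codewords.
Minimum distance d = smallest w > 0 with A_w > 0 = 1.
Sanity: Σ A_w = 16 = 2^4 = 16 ✓.


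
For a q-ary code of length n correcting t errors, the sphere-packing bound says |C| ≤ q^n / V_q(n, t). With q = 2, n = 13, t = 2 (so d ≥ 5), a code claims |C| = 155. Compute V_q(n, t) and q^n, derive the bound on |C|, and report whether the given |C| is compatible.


V_q(n, t) = 92, q^n = 8192, Hamming bound = 89, |C| = 155 > bound (violated).

Step 1: Compute V_q(n, t) = Σ_{j=0}^2 C(n, j) (q−1)^j.
  j = 0: C(13,0)·(1)^0 = 1·1 = 1.
  j = 1: C(13,1)·(1)^1 = 13·1 = 13.
  j = 2: C(13,2)·(1)^2 = 78·1 = 78.
  V_q(n, t) = 1 + 13 + 78 = 92.
Step 2: q^n = 2^13 = 8192.
Step 3: Hamming bound ⌊q^n / V_q(n,t)⌋ = ⌊8192/92⌋ = 89.
Step 4: Compare |C| = 155 to 89: violated.
The claimed |C| lies above the Hamming bound, so no 2-ary code of length 13 with d ≥ 5 can have 155 codewords.


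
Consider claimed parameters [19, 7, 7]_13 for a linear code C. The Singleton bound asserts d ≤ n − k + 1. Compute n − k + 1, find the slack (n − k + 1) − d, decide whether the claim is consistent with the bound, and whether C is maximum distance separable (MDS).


Singleton RHS = n − k + 1 = 13, slack = 6, bound satisfied, not MDS.

Singleton bound: d ≤ n − k + 1.
Here n = 19, k = 7, so n − k + 1 = 13.
Given d = 7, check d ≤ 13: YES.
Slack = (n − k + 1) − d = 6.
The code is NOT MDS (slack = 6 > 0).
Description: the claimed parameters are [19, 7, 7]_13; such a code would be non-MDS.


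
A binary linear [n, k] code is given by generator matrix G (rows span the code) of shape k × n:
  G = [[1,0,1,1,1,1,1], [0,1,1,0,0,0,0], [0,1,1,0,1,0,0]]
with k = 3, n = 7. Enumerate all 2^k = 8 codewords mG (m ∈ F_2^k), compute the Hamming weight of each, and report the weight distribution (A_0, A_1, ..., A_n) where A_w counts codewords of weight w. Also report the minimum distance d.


Weight distribution: A_0 = 1, A_1 = 1, A_2 = 1, A_3 = 1, A_5 = 2, A_6 = 2. Minimum distance d = 1.

Enumerate all 2^3 = 8 messages m ∈ F_2^3.
For each, compute codeword c = mG in F_2^7, then tally its weight.
  m = 000 → c = 0000000, weight = 0.
  m = 100 → c = 1011111, weight = 6.
  m = 010 → c = 0110000, weight = 2.
  m = 110 → c = 1101111, weight = 6.
  m = 001 → c = 0110100, weight = 3.
  m = 101 → c = 1101011, weight = 5.
  m = 011 → c = 0000100, weight = 1.
  m = 111 → c = 1011011, weight = 5.
Tally weights:
  weight 0: 1 codewords.
  weight 1: 1 codewords.
  weight 2: 1 codewords.
  weight 3: 1 codewords.
  weight 5: 2 codewords.
  weight 6: 2 codewords.
Minimum distance d = smallest w > 0 with A_w > 0 = 1.
Sanity: Σ A_w = 8 = 2^3 = 8 ✓.


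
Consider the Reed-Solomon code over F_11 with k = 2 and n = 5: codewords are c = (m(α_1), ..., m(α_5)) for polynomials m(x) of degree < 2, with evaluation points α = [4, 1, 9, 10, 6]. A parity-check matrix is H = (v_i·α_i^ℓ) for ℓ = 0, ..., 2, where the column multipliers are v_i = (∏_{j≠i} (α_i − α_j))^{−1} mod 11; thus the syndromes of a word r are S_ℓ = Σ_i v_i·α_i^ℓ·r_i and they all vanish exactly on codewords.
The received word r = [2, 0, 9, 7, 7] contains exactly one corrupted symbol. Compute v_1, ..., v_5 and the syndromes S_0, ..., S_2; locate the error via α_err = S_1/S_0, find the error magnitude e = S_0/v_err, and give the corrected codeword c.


S = (8, 3, 8), error at position 4, error magnitude e = 1, c = [2, 0, 9, 6, 7].

Step 1: column multipliers v_i = (∏_{j≠i}(α_i − α_j))^{−1} mod 11.
  i = 1 (α = 4): (4−1)(4−9)(4−10)(4−6) = 3·(−5)·(−6)·(−2) = −180 ≡ 7, so v_1 = 7^{−1} = 8 (mod 11).
  i = 2 (α = 1): (1−4)(1−9)(1−10)(1−6) = (−3)·(−8)·(−9)·(−5) = 1080 ≡ 2, so v_2 = 2^{−1} = 6 (mod 11).
  i = 3 (α = 9): (9−4)(9−1)(9−10)(9−6) = 5·8·(−1)·3 = −120 ≡ 1, so v_3 = 1^{−1} = 1 (mod 11).
  i = 4 (α = 10): (10−4)(10−1)(10−9)(10−6) = 6·9·1·4 = 216 ≡ 7, so v_4 = 7^{−1} = 8 (mod 11).
  i = 5 (α = 6): (6−4)(6−1)(6−9)(6−10) = 2·5·(−3)·(−4) = 120 ≡ 10, so v_5 = 10^{−1} = 10 (mod 11).
  v = [8, 6, 1, 8, 10].
Step 2: syndromes of r = [2, 0, 9, 7, 7] (all sums mod 11).
  S_0 = Σ v_i r_i = 8·2 + 6·0 + 1·9 + 8·7 + 10·7 = 151 ≡ 8.
  S_1 = Σ v_i α_i r_i = 8·4·2 + 6·1·0 + 1·9·9 + 8·10·7 + 10·6·7 = 1125 ≡ 3.
  α_i^2 mod 11 = [5, 1, 4, 1, 3].
  S_2 = Σ v_i α_i^2 r_i = 8·5·2 + 6·1·0 + 1·4·9 + 8·1·7 + 10·3·7 = 382 ≡ 8.
  S = (8, 3, 8) ≠ 0, so r is not a codeword (an error is present).
Step 3: locate the error. For a single error e at position i, S_ℓ = v_i·e·α_i^ℓ, so α_err = S_1/S_0.
  S_0^{−1} = 8^{−1} = 7 (mod 11), so α_err = 3·7 = 21 ≡ 10 = α_4. Error position i = 4.
  Consistency check: S_2/S_1 = 8·4 = 32 ≡ 10 = α_err ✓ (single-error assumption holds).
Step 4: error magnitude e = S_0/v_4 = S_0·∏_{j≠4}(α_4 − α_j) = 8·7 = 56 ≡ 1 (mod 11).
Step 5: correct position 4: c_4 = r_4 − e = 7 − 1 ≡ 6 (mod 11). Hence c = [2, 0, 9, 6, 7].
  Check: interpolating c through the α_i gives m(x) = 3 + 8·x (degree < 2) with m(α_i) = c_i for every i, so c is indeed a codeword.


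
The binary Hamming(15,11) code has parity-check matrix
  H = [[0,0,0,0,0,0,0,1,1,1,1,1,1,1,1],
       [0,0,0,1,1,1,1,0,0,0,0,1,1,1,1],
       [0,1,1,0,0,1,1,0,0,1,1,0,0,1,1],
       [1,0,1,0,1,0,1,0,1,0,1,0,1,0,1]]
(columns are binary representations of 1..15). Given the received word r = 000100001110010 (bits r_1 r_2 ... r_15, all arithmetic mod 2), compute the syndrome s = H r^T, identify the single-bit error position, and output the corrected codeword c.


s = (0, 0, 1, 0)^T, error position = 2, corrected codeword c = 010100001110010

Compute s = H r^T mod 2 one row at a time:
  s_1 = 0 + 1 + 1 + 1 + 0 + 0 + 1 + 0 = 4 ≡ 0 (mod 2).
  s_2 = 1 + 0 + 0 + 0 + 0 + 0 + 1 + 0 = 2 ≡ 0 (mod 2).
  s_3 = 0 + 0 + 0 + 0 + 1 + 1 + 1 + 0 = 3 ≡ 1 (mod 2).
  s_4 = 0 + 0 + 0 + 0 + 1 + 1 + 0 + 0 = 2 ≡ 0 (mod 2).
s = (0, 0, 1, 0)^T — this equals column 2 of H (binary 0010), so error is at position 2.
Correct: flip bit 2 of r = 000100001110010 to get c = 010100001110010.


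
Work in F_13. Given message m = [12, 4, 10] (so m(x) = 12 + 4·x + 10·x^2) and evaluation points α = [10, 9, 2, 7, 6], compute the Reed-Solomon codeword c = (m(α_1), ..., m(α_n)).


c = [12, 0, 8, 10, 6]

Message polynomial: m(x) = 12 + 4·x + 10·x^2 (mod 13).
For each evaluation point α_i, compute m(α_i) mod 13:
  α_1 = 10: Horner steps 10 → 0 → 12, so m(10) = 12.
  α_2 = 9: Horner steps 10 → 3 → 0, so m(9) = 0.
  α_3 = 2: Horner steps 10 → 11 → 8, so m(2) = 8.
  α_4 = 7: Horner steps 10 → 9 → 10, so m(7) = 10.
  α_5 = 6: Horner steps 10 → 12 → 6, so m(6) = 6.
Codeword c = [12, 0, 8, 10, 6] ∈ F_13^5.


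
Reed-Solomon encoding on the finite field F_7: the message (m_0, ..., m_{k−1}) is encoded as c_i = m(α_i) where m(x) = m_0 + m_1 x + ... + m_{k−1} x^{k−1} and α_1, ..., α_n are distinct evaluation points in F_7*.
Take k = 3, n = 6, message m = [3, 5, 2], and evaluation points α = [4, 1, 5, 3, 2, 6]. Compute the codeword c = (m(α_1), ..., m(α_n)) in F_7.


c = [6, 3, 1, 1, 0, 0]

Message polynomial: m(x) = 3 + 5·x + 2·x^2 (mod 7).
For each evaluation point α_i, compute m(α_i) mod 7:
  α_1 = 4: Horner steps 2 → 6 → 6, so m(4) = 6.
  α_2 = 1: Horner steps 2 → 0 → 3, so m(1) = 3.
  α_3 = 5: Horner steps 2 → 1 → 1, so m(5) = 1.
  α_4 = 3: Horner steps 2 → 4 → 1, so m(3) = 1.
  α_5 = 2: Horner steps 2 → 2 → 0, so m(2) = 0.
  α_6 = 6: Horner steps 2 → 3 → 0, so m(6) = 0.
Codeword c = [6, 3, 1, 1, 0, 0] ∈ F_7^6.


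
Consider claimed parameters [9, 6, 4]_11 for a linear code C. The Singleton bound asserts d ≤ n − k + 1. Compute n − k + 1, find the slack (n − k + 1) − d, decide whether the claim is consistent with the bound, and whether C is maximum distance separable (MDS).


Singleton RHS = n − k + 1 = 4, slack = 0, bound satisfied, MDS.

Singleton bound: d ≤ n − k + 1.
Here n = 9, k = 6, so n − k + 1 = 4.
Given d = 4, check d ≤ 4: YES.
Slack = (n − k + 1) − d = 0.
The code is MDS (slack = 0).
Description: the claimed parameters are [9, 6, 4]_11; such a code would be MDS (meets Singleton bound).


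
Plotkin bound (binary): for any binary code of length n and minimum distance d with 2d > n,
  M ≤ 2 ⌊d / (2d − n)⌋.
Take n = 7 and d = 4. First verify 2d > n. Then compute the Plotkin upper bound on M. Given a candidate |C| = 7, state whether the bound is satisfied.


Plotkin bound M ≤ 8; given |C| = 7 ≤ bound (satisfied).

Check applicability: 2d = 8, n = 7.
2d − n = 1 > 0, so Plotkin applies.
Compute d/(2d−n) = 4/1 ≈ 4.0000.
⌊d/(2d−n)⌋ = 4.
Plotkin bound: M ≤ 2·4 = 8.
Given |C| = 7, check: satisfied.
This |C| is below the Plotkin bound.


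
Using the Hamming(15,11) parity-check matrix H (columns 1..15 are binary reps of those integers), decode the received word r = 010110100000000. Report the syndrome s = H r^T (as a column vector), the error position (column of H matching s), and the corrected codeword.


s = (0, 1, 0, 0)^T, error position = 4, corrected codeword c = 010010100000000

Compute s = H r^T mod 2 one row at a time:
  s_1 = 0 + 0 + 0 + 0 + 0 + 0 + 0 + 0 = 0 ≡ 0 (mod 2).
  s_2 = 1 + 1 + 0 + 1 + 0 + 0 + 0 + 0 = 3 ≡ 1 (mod 2).
  s_3 = 1 + 0 + 0 + 1 + 0 + 0 + 0 + 0 = 2 ≡ 0 (mod 2).
  s_4 = 0 + 0 + 1 + 1 + 0 + 0 + 0 + 0 = 2 ≡ 0 (mod 2).
s = (0, 1, 0, 0)^T — this equals column 4 of H (binary 0100), so error is at position 4.
Correct: flip bit 4 of r = 010110100000000 to get c = 010010100000000.


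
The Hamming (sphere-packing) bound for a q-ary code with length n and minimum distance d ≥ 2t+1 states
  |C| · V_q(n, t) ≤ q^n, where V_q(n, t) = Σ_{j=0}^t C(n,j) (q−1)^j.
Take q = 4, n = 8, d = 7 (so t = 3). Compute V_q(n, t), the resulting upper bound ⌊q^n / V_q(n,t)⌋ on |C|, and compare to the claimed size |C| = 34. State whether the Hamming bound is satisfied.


V_q(n, t) = 1789, q^n = 65536, Hamming bound = 36, |C| = 34 ≤ bound (satisfied).

Step 1: Compute V_q(n, t) = Σ_{j=0}^3 C(n, j) (q−1)^j.
  j = 0: C(8,0)·(3)^0 = 1·1 = 1.
  j = 1: C(8,1)·(3)^1 = 8·3 = 24.
  j = 2: C(8,2)·(3)^2 = 28·9 = 252.
  j = 3: C(8,3)·(3)^3 = 56·27 = 1512.
  V_q(n, t) = 1 + 24 + 252 + 1512 = 1789.
Step 2: q^n = 4^8 = 65536.
Step 3: Hamming bound ⌊q^n / V_q(n,t)⌋ = ⌊65536/1789⌋ = 36.
Step 4: Compare |C| = 34 to 36: satisfied.
The claimed |C| lies below the Hamming bound.


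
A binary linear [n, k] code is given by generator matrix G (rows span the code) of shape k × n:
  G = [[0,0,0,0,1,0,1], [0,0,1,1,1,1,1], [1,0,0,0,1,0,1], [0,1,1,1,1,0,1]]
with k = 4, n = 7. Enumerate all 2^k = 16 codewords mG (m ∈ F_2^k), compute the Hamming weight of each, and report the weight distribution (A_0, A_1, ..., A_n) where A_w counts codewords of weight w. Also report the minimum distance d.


Weight distribution: A_0 = 1, A_1 = 1, A_2 = 2, A_3 = 4, A_4 = 3, A_5 = 3, A_6 = 2. Minimum distance d = 1.

Enumerate all 2^4 = 16 messages m ∈ F_2^4.
For each, compute codeword c = mG in F_2^7, then tally its weight.
  m = 0000 → c = 0000000, weight = 0.
  m = 1000 → c = 0000101, weight = 2.
  m = 0100 → c = 0011111, weight = 5.
  m = 1100 → c = 0011010, weight = 3.
  m = 0010 → c = 1000101, weight = 3.
  m = 1010 → c = 1000000, weight = 1.
  m = 0110 → c = 1011010, weight = 4.
  m = 1110 → c = 1011111, weight = 6.
  m = 0001 → c = 0111101, weight = 5.
  m = 1001 → c = 0111000, weight = 3.
  m = 0101 → c = 0100010, weight = 2.
  m = 1101 → c = 0100111, weight = 4.
  m = 0011 → c = 1111000, weight = 4.
  m = 1011 → c = 1111101, weight = 6.
  m = 0111 → c = 1100111, weight = 5.
  m = 1111 → c = 1100010, weight = 3.
Tally weights:
  weight 0: 1 codewords.
  weight 1: 1 codewords.
  weight 2: 2 codewords.
  weight 3: 4 codewords.
  weight 4: 3 codewords.
  weight 5: 3 codewords.
  weight 6: 2 codewords.
Minimum distance d = smallest w > 0 with A_w > 0 = 1.
Sanity: Σ A_w = 16 = 2^4 = 16 ✓.


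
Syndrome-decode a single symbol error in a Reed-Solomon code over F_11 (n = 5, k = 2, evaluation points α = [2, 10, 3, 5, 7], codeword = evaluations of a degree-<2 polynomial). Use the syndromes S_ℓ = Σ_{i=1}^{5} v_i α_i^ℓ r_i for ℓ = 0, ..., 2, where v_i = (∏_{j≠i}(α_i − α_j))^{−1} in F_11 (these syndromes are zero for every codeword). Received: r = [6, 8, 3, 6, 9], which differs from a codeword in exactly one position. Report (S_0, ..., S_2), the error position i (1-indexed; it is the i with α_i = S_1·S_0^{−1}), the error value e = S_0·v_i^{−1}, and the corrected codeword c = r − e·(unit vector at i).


S = (1, 2, 4), error at position 1, error magnitude e = 10, c = [7, 8, 3, 6, 9].

Step 1: column multipliers v_i = (∏_{j≠i}(α_i − α_j))^{−1} mod 11.
  i = 1 (α = 2): (2−10)(2−3)(2−5)(2−7) = (−8)·(−1)·(−3)·(−5) = 120 ≡ 10, so v_1 = 10^{−1} = 10 (mod 11).
  i = 2 (α = 10): (10−2)(10−3)(10−5)(10−7) = 8·7·5·3 = 840 ≡ 4, so v_2 = 4^{−1} = 3 (mod 11).
  i = 3 (α = 3): (3−2)(3−10)(3−5)(3−7) = 1·(−7)·(−2)·(−4) = −56 ≡ 10, so v_3 = 10^{−1} = 10 (mod 11).
  i = 4 (α = 5): (5−2)(5−10)(5−3)(5−7) = 3·(−5)·2·(−2) = 60 ≡ 5, so v_4 = 5^{−1} = 9 (mod 11).
  i = 5 (α = 7): (7−2)(7−10)(7−3)(7−5) = 5·(−3)·4·2 = −120 ≡ 1, so v_5 = 1^{−1} = 1 (mod 11).
  v = [10, 3, 10, 9, 1].
Step 2: syndromes of r = [6, 8, 3, 6, 9] (all sums mod 11).
  S_0 = Σ v_i r_i = 10·6 + 3·8 + 10·3 + 9·6 + 1·9 = 177 ≡ 1.
  S_1 = Σ v_i α_i r_i = 10·2·6 + 3·10·8 + 10·3·3 + 9·5·6 + 1·7·9 = 783 ≡ 2.
  α_i^2 mod 11 = [4, 1, 9, 3, 5].
  S_2 = Σ v_i α_i^2 r_i = 10·4·6 + 3·1·8 + 10·9·3 + 9·3·6 + 1·5·9 = 741 ≡ 4.
  S = (1, 2, 4) ≠ 0, so r is not a codeword (an error is present).
Step 3: locate the error. For a single error e at position i, S_ℓ = v_i·e·α_i^ℓ, so α_err = S_1/S_0.
  S_0^{−1} = 1^{−1} = 1 (mod 11), so α_err = 2·1 = 2 ≡ 2 = α_1. Error position i = 1.
  Consistency check: S_2/S_1 = 4·6 = 24 ≡ 2 = α_err ✓ (single-error assumption holds).
Step 4: error magnitude e = S_0/v_1 = S_0·∏_{j≠1}(α_1 − α_j) = 1·10 = 10 ≡ 10 (mod 11).
Step 5: correct position 1: c_1 = r_1 − e = 6 − 10 ≡ 7 (mod 11). Hence c = [7, 8, 3, 6, 9].
  Check: interpolating c through the α_i gives m(x) = 4 + 7·x (degree < 2) with m(α_i) = c_i for every i, so c is indeed a codeword.


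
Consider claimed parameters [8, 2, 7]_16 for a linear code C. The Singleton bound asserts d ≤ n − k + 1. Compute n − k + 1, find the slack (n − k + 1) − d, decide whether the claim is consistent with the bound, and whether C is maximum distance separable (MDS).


Singleton RHS = n − k + 1 = 7, slack = 0, bound satisfied, MDS.

Singleton bound: d ≤ n − k + 1.
Here n = 8, k = 2, so n − k + 1 = 7.
Given d = 7, check d ≤ 7: YES.
Slack = (n − k + 1) − d = 0.
The code is MDS (slack = 0).
Description: the claimed parameters are [8, 2, 7]_16; such a code would be MDS (meets Singleton bound).


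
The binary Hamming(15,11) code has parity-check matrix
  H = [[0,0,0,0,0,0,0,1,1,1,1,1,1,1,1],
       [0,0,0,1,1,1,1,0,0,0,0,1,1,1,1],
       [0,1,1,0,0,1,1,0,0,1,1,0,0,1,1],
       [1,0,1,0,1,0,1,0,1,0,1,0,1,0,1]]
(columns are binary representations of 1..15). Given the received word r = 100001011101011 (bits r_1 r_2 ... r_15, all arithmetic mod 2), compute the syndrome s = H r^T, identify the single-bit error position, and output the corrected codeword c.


s = (0, 0, 0, 1)^T, error position = 1, corrected codeword c = 000001011101011

Compute s = H r^T mod 2 one row at a time:
  s_1 = 1 + 1 + 1 + 0 + 1 + 0 + 1 + 1 = 6 ≡ 0 (mod 2).
  s_2 = 0 + 0 + 1 + 0 + 1 + 0 + 1 + 1 = 4 ≡ 0 (mod 2).
  s_3 = 0 + 0 + 1 + 0 + 1 + 0 + 1 + 1 = 4 ≡ 0 (mod 2).
  s_4 = 1 + 0 + 0 + 0 + 1 + 0 + 0 + 1 = 3 ≡ 1 (mod 2).
s = (0, 0, 0, 1)^T — this equals column 1 of H (binary 0001), so error is at position 1.
Correct: flip bit 1 of r = 100001011101011 to get c = 000001011101011.


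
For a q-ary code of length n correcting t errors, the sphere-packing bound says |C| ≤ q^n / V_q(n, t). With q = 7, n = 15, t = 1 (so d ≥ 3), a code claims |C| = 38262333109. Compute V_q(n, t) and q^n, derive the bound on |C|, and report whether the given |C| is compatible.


V_q(n, t) = 91, q^n = 4747561509943, Hamming bound = 52171005603, |C| = 38262333109 ≤ bound (satisfied).

Step 1: Compute V_q(n, t) = Σ_{j=0}^1 C(n, j) (q−1)^j.
  j = 0: C(15,0)·(6)^0 = 1·1 = 1.
  j = 1: C(15,1)·(6)^1 = 15·6 = 90.
  V_q(n, t) = 1 + 90 = 91.
Step 2: q^n = 7^15 = 4747561509943.
Step 3: Hamming bound ⌊q^n / V_q(n,t)⌋ = ⌊4747561509943/91⌋ = 52171005603.
Step 4: Compare |C| = 38262333109 to 52171005603: satisfied.
The claimed |C| lies below the Hamming bound.


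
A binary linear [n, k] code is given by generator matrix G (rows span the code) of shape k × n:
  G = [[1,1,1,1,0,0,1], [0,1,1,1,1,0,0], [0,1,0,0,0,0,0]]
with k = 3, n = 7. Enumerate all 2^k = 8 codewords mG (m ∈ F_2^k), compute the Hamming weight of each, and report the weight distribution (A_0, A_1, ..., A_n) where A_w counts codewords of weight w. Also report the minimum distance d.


Weight distribution: A_0 = 1, A_1 = 1, A_3 = 2, A_4 = 3, A_5 = 1. Minimum distance d = 1.

Enumerate all 2^3 = 8 messages m ∈ F_2^3.
For each, compute codeword c = mG in F_2^7, then tally its weight.
  m = 000 → c = 0000000, weight = 0.
  m = 100 → c = 1111001, weight = 5.
  m = 010 → c = 0111100, weight = 4.
  m = 110 → c = 1000101, weight = 3.
  m = 001 → c = 0100000, weight = 1.
  m = 101 → c = 1011001, weight = 4.
  m = 011 → c = 0011100, weight = 3.
  m = 111 → c = 1100101, weight = 4.
Tally weights:
  weight 0: 1 codewords.
  weight 1: 1 codewords.
  weight 3: 2 codewords.
  weight 4: 3 codewords.
  weight 5: 1 codewords.
Minimum distance d = smallest w > 0 with A_w > 0 = 1.
Sanity: Σ A_w = 8 = 2^3 = 8 ✓.


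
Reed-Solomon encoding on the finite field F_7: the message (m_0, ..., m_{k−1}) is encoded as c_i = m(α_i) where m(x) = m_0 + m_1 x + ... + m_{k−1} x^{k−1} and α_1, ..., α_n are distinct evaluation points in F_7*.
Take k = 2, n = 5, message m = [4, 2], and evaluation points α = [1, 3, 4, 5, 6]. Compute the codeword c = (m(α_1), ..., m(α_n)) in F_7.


c = [6, 3, 5, 0, 2]

Message polynomial: m(x) = 4 + 2·x (mod 7).
For each evaluation point α_i, compute m(α_i) mod 7:
  α_1 = 1: Horner steps 2 → 6, so m(1) = 6.
  α_2 = 3: Horner steps 2 → 3, so m(3) = 3.
  α_3 = 4: Horner steps 2 → 5, so m(4) = 5.
  α_4 = 5: Horner steps 2 → 0, so m(5) = 0.
  α_5 = 6: Horner steps 2 → 2, so m(6) = 2.
Codeword c = [6, 3, 5, 0, 2] ∈ F_7^5.


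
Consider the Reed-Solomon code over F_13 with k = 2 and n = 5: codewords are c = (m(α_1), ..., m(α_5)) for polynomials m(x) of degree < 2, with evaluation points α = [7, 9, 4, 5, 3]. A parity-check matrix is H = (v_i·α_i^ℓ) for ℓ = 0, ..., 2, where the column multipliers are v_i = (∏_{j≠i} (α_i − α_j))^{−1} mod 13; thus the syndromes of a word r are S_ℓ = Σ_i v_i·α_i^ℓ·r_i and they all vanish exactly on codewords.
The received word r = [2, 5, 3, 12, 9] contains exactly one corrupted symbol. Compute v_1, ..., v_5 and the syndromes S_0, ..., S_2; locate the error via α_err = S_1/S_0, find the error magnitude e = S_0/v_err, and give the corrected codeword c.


S = (7, 2, 8), error at position 3, error magnitude e = 12, c = [2, 5, 4, 12, 9].

Step 1: column multipliers v_i = (∏_{j≠i}(α_i − α_j))^{−1} mod 13.
  i = 1 (α = 7): (7−9)(7−4)(7−5)(7−3) = (−2)·3·2·4 = −48 ≡ 4, so v_1 = 4^{−1} = 10 (mod 13).
  i = 2 (α = 9): (9−7)(9−4)(9−5)(9−3) = 2·5·4·6 = 240 ≡ 6, so v_2 = 6^{−1} = 11 (mod 13).
  i = 3 (α = 4): (4−7)(4−9)(4−5)(4−3) = (−3)·(−5)·(−1)·1 = −15 ≡ 11, so v_3 = 11^{−1} = 6 (mod 13).
  i = 4 (α = 5): (5−7)(5−9)(5−4)(5−3) = (−2)·(−4)·1·2 = 16 ≡ 3, so v_4 = 3^{−1} = 9 (mod 13).
  i = 5 (α = 3): (3−7)(3−9)(3−4)(3−5) = (−4)·(−6)·(−1)·(−2) = 48 ≡ 9, so v_5 = 9^{−1} = 3 (mod 13).
  v = [10, 11, 6, 9, 3].
Step 2: syndromes of r = [2, 5, 3, 12, 9] (all sums mod 13).
  S_0 = Σ v_i r_i = 10·2 + 11·5 + 6·3 + 9·12 + 3·9 = 228 ≡ 7.
  S_1 = Σ v_i α_i r_i = 10·7·2 + 11·9·5 + 6·4·3 + 9·5·12 + 3·3·9 = 1328 ≡ 2.
  α_i^2 mod 13 = [10, 3, 3, 12, 9].
  S_2 = Σ v_i α_i^2 r_i = 10·10·2 + 11·3·5 + 6·3·3 + 9·12·12 + 3·9·9 = 1958 ≡ 8.
  S = (7, 2, 8) ≠ 0, so r is not a codeword (an error is present).
Step 3: locate the error. For a single error e at position i, S_ℓ = v_i·e·α_i^ℓ, so α_err = S_1/S_0.
  S_0^{−1} = 7^{−1} = 2 (mod 13), so α_err = 2·2 = 4 ≡ 4 = α_3. Error position i = 3.
  Consistency check: S_2/S_1 = 8·7 = 56 ≡ 4 = α_err ✓ (single-error assumption holds).
Step 4: error magnitude e = S_0/v_3 = S_0·∏_{j≠3}(α_3 − α_j) = 7·11 = 77 ≡ 12 (mod 13).
Step 5: correct position 3: c_3 = r_3 − e = 3 − 12 ≡ 4 (mod 13). Hence c = [2, 5, 4, 12, 9].
  Check: interpolating c through the α_i gives m(x) = 11 + 8·x (degree < 2) with m(α_i) = c_i for every i, so c is indeed a codeword.


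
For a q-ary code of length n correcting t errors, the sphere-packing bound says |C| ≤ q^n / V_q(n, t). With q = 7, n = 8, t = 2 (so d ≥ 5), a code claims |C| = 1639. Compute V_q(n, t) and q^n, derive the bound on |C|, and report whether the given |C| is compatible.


V_q(n, t) = 1057, q^n = 5764801, Hamming bound = 5453, |C| = 1639 ≤ bound (satisfied).

Step 1: Compute V_q(n, t) = Σ_{j=0}^2 C(n, j) (q−1)^j.
  j = 0: C(8,0)·(6)^0 = 1·1 = 1.
  j = 1: C(8,1)·(6)^1 = 8·6 = 48.
  j = 2: C(8,2)·(6)^2 = 28·36 = 1008.
  V_q(n, t) = 1 + 48 + 1008 = 1057.
Step 2: q^n = 7^8 = 5764801.
Step 3: Hamming bound ⌊q^n / V_q(n,t)⌋ = ⌊5764801/1057⌋ = 5453.
Step 4: Compare |C| = 1639 to 5453: satisfied.
The claimed |C| lies below the Hamming bound.


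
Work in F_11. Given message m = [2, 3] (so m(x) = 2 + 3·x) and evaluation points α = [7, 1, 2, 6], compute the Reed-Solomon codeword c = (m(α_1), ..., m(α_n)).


c = [1, 5, 8, 9]

Message polynomial: m(x) = 2 + 3·x (mod 11).
For each evaluation point α_i, compute m(α_i) mod 11:
  α_1 = 7: Horner steps 3 → 1, so m(7) = 1.
  α_2 = 1: Horner steps 3 → 5, so m(1) = 5.
  α_3 = 2: Horner steps 3 → 8, so m(2) = 8.
  α_4 = 6: Horner steps 3 → 9, so m(6) = 9.
Codeword c = [1, 5, 8, 9] ∈ F_11^4.


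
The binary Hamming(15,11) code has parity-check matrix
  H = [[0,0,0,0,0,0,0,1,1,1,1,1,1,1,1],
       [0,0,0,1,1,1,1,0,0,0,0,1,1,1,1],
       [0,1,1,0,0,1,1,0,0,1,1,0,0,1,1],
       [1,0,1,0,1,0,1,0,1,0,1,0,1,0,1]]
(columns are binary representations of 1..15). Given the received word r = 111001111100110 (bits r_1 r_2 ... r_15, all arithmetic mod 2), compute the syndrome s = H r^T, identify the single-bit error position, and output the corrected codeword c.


s = (1, 0, 0, 1)^T, error position = 9, corrected codeword c = 111001110100110

Compute s = H r^T mod 2 one row at a time:
  s_1 = 1 + 1 + 1 + 0 + 0 + 1 + 1 + 0 = 5 ≡ 1 (mod 2).
  s_2 = 0 + 0 + 1 + 1 + 0 + 1 + 1 + 0 = 4 ≡ 0 (mod 2).
  s_3 = 1 + 1 + 1 + 1 + 1 + 0 + 1 + 0 = 6 ≡ 0 (mod 2).
  s_4 = 1 + 1 + 0 + 1 + 1 + 0 + 1 + 0 = 5 ≡ 1 (mod 2).
s = (1, 0, 0, 1)^T — this equals column 9 of H (binary 1001), so error is at position 9.
Correct: flip bit 9 of r = 111001111100110 to get c = 111001110100110.


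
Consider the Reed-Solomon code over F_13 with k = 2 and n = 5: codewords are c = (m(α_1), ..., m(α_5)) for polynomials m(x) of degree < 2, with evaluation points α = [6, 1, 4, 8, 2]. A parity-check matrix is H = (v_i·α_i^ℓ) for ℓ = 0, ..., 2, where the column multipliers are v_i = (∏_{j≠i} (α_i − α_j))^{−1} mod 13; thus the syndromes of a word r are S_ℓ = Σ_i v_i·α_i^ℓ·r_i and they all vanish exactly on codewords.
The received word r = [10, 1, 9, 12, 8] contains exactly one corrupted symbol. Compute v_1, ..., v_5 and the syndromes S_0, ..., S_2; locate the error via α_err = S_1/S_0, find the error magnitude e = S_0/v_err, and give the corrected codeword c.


S = (6, 9, 7), error at position 4, error magnitude e = 1, c = [10, 1, 9, 11, 8].

Step 1: column multipliers v_i = (∏_{j≠i}(α_i − α_j))^{−1} mod 13.
  i = 1 (α = 6): (6−1)(6−4)(6−8)(6−2) = 5·2·(−2)·4 = −80 ≡ 11, so v_1 = 11^{−1} = 6 (mod 13).
  i = 2 (α = 1): (1−6)(1−4)(1−8)(1−2) = (−5)·(−3)·(−7)·(−1) = 105 ≡ 1, so v_2 = 1^{−1} = 1 (mod 13).
  i = 3 (α = 4): (4−6)(4−1)(4−8)(4−2) = (−2)·3·(−4)·2 = 48 ≡ 9, so v_3 = 9^{−1} = 3 (mod 13).
  i = 4 (α = 8): (8−6)(8−1)(8−4)(8−2) = 2·7·4·6 = 336 ≡ 11, so v_4 = 11^{−1} = 6 (mod 13).
  i = 5 (α = 2): (2−6)(2−1)(2−4)(2−8) = (−4)·1·(−2)·(−6) = −48 ≡ 4, so v_5 = 4^{−1} = 10 (mod 13).
  v = [6, 1, 3, 6, 10].
Step 2: syndromes of r = [10, 1, 9, 12, 8] (all sums mod 13).
  S_0 = Σ v_i r_i = 6·10 + 1·1 + 3·9 + 6·12 + 10·8 = 240 ≡ 6.
  S_1 = Σ v_i α_i r_i = 6·6·10 + 1·1·1 + 3·4·9 + 6·8·12 + 10·2·8 = 1205 ≡ 9.
  α_i^2 mod 13 = [10, 1, 3, 12, 4].
  S_2 = Σ v_i α_i^2 r_i = 6·10·10 + 1·1·1 + 3·3·9 + 6·12·12 + 10·4·8 = 1866 ≡ 7.
  S = (6, 9, 7) ≠ 0, so r is not a codeword (an error is present).
Step 3: locate the error. For a single error e at position i, S_ℓ = v_i·e·α_i^ℓ, so α_err = S_1/S_0.
  S_0^{−1} = 6^{−1} = 11 (mod 13), so α_err = 9·11 = 99 ≡ 8 = α_4. Error position i = 4.
  Consistency check: S_2/S_1 = 7·3 = 21 ≡ 8 = α_err ✓ (single-error assumption holds).
Step 4: error magnitude e = S_0/v_4 = S_0·∏_{j≠4}(α_4 − α_j) = 6·11 = 66 ≡ 1 (mod 13).
Step 5: correct position 4: c_4 = r_4 − e = 12 − 1 ≡ 11 (mod 13). Hence c = [10, 1, 9, 11, 8].
  Check: interpolating c through the α_i gives m(x) = 7 + 7·x (degree < 2) with m(α_i) = c_i for every i, so c is indeed a codeword.


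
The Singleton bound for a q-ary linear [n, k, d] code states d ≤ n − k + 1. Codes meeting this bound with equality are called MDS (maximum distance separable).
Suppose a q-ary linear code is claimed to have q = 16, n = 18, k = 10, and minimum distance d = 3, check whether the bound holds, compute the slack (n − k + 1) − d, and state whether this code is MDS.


Singleton RHS = n − k + 1 = 9, slack = 6, bound satisfied, not MDS.

Singleton bound: d ≤ n − k + 1.
Here n = 18, k = 10, so n − k + 1 = 9.
Given d = 3, check d ≤ 9: YES.
Slack = (n − k + 1) − d = 6.
The code is NOT MDS (slack = 6 > 0).
Description: the claimed parameters are [18, 10, 3]_16; such a code would be non-MDS.


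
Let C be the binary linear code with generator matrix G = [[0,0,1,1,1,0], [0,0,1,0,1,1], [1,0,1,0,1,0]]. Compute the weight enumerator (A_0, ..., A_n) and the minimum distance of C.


Weight distribution: A_0 = 1, A_2 = 3, A_3 = 3, A_5 = 1. Minimum distance d = 2.

Enumerate all 2^3 = 8 messages m ∈ F_2^3.
For each, compute codeword c = mG in F_2^6, then tally its weight.
  m = 000 → c = 000000, weight = 0.
  m = 100 → c = 001110, weight = 3.
  m = 010 → c = 001011, weight = 3.
  m = 110 → c = 000101, weight = 2.
  m = 001 → c = 101010, weight = 3.
  m = 101 → c = 100100, weight = 2.
  m = 011 → c = 100001, weight = 2.
  m = 111 → c = 101111, weight = 5.
Tally weights:
  weight 0: 1 codewords.
  weight 2: 3 codewords.
  weight 3: 3 codewords.
  weight 5: 1 codewords.
Minimum distance d = smallest w > 0 with A_w > 0 = 2.
Sanity: Σ A_w = 8 = 2^3 = 8 ✓.
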